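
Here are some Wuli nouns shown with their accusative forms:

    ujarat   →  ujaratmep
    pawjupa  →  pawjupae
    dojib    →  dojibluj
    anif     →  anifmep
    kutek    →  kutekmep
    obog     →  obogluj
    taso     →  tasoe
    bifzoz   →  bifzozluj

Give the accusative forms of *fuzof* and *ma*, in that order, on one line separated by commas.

fuzofmep, mae

Looking at the final sound of each stem: -mep when the stem ends in a voiceless consonant (*ujarat*, *anif*, *kutek*); -luj when the stem ends in a voiced consonant (*dojib*, *obog*, *bifzoz*); -e when the stem ends in a vowel (*pawjupa*, *taso*).
*fuzof*: final sound = /f/, a voiceless consonant → -mep → *fuzofmep*.
Since the final sound of *ma* is /a/ (a vowel), it takes -e, giving *mae*.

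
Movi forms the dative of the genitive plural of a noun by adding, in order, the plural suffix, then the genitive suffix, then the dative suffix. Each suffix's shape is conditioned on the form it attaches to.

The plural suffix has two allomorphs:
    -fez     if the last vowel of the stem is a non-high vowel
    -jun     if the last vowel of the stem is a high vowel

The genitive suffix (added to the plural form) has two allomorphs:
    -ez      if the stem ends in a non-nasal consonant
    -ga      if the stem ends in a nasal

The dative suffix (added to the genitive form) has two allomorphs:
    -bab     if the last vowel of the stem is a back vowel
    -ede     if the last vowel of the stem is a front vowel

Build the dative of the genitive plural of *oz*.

ozfezezede

*oz* — last vowel /o/ (a non-high vowel) → -fez → *ozfez*.
The plural form *ozfez*: final consonant = /z/, non-nasal → -ez → *ozfezez*.
The last vowel of the genitive form *ozfezez* is /e/, which is a front vowel, so the dative suffix is -ede, giving *ozfezezede*.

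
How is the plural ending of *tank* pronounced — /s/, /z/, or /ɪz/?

The stem *tank* ends in a voiceless non-sibilant consonant.
The plural suffix surfaces as /ɪz/ after sibilants, /s/ after other voiceless consonants, and /z/ after other voiced sounds.
So the plural -s on *tank* is pronounced /s/.

/s/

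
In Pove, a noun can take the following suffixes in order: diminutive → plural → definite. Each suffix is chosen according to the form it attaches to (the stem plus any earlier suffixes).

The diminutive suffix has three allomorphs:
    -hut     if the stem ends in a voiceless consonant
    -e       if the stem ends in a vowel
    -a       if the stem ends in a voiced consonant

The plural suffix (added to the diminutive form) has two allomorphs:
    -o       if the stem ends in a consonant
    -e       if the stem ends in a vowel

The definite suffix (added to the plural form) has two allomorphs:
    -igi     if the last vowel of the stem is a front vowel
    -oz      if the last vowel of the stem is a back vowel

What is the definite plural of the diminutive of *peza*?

*peza*: final sound = /a/, a vowel → -e → *pezae*.
The diminutive form *pezae*: final sound = /e/, a vowel → -e → *pezaee*.
The last vowel of the plural form *pezaee* is /e/, which is a front vowel, so the definite suffix is -igi, giving *pezaeeigi*.

pezaeeigi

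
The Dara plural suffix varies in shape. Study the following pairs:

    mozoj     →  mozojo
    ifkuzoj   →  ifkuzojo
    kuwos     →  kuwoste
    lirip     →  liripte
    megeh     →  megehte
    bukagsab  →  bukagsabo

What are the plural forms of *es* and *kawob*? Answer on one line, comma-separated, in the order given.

Looking at the final consonant of each stem: -te when the stem ends in a voiceless consonant (*kuwos*, *lirip*, *megeh*); -o when the stem ends in a voiced consonant (*mozoj*, *ifkuzoj*, *bukagsab*).
*es* — final consonant /s/ (voiceless) → -te → *este*.
The final consonant of *kawob* is /b/, which is voiced, so the suffix is -o, giving *kawobo*.

este, kawobo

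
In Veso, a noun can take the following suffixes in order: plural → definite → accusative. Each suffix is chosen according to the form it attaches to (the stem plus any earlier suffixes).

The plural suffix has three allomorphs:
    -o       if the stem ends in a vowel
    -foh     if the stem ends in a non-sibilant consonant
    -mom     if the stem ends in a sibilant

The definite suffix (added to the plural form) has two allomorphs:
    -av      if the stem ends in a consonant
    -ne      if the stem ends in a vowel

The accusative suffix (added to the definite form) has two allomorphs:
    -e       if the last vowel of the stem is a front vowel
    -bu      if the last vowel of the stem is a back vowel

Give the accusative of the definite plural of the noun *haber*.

*haber*: final sound = /r/, a non-sibilant consonant → -foh → *haberfoh*.
The plural form *haberfoh* — final sound /h/ (a consonant) → -av → *haberfohav*.
The definite form *haberfohav* — last vowel /a/ (a back vowel) → -bu → *haberfohavbu*.

haberfohavbu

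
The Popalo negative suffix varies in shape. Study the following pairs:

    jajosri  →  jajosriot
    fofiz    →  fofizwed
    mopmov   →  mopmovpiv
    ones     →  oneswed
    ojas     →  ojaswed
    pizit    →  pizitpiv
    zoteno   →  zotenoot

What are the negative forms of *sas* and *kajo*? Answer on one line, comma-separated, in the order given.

The pattern is sibilance of the final sound: -wed when the stem ends in a sibilant (*fofiz*, *ones*, *ojas*); -piv when the stem ends in a non-sibilant consonant (*mopmov*, *pizit*); -ot when the stem ends in a vowel (*jajosri*, *zoteno*).
*sas* — final sound /s/ (a sibilant) → -wed → *saswed*.
*kajo*: final sound = /o/, a vowel → -ot → *kajoot*.

saswed, kajoot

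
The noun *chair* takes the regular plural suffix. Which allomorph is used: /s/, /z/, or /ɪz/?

The stem *chair* ends in a voiced non-sibilant sound.
The plural suffix surfaces as /ɪz/ after sibilants, /s/ after other voiceless consonants, and /z/ after other voiced sounds.
So the plural -s on *chair* is pronounced /z/.

/z/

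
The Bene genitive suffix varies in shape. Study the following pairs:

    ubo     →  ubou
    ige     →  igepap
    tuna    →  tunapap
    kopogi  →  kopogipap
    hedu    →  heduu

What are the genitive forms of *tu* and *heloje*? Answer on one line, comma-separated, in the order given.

tuu, helojepap

The suffix is conditioned by the last vowel: -u when the last vowel of the stem is a rounded vowel (*ubo*, *hedu*); -pap when the last vowel of the stem is an unrounded vowel (*ige*, *tuna*, *kopogi*).
*tu* — last vowel /u/ (a rounded vowel) → -u → *tuu*.
Since the last vowel of *heloje* is /e/ (an unrounded vowel), it takes -pap, giving *helojepap*.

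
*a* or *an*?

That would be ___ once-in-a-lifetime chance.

a

The indefinite article is chosen by the initial *sound* of the following word, not its spelling.
*once-in-a-lifetime* begins with the sound /wʌ/ (*once* pronounced with initial /w/) — a consonant sound.
So the article is *a*: That would be a once-in-a-lifetime chance.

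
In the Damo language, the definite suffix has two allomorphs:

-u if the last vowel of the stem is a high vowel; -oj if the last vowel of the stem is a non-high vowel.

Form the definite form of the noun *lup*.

lupu

*lup* — last vowel /u/ (a high vowel) → -u → *lupu*.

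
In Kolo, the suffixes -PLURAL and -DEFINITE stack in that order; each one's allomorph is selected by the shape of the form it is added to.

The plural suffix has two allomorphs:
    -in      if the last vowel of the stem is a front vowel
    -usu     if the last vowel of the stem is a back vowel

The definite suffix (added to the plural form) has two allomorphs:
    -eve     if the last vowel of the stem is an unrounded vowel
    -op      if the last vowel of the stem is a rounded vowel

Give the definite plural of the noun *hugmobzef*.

hugmobzefineve

*hugmobzef*: last vowel = /e/, a front vowel → -in → *hugmobzefin*.
The last vowel of the plural form *hugmobzefin* is /i/, which is an unrounded vowel, so the definite suffix is -eve, giving *hugmobzefineve*.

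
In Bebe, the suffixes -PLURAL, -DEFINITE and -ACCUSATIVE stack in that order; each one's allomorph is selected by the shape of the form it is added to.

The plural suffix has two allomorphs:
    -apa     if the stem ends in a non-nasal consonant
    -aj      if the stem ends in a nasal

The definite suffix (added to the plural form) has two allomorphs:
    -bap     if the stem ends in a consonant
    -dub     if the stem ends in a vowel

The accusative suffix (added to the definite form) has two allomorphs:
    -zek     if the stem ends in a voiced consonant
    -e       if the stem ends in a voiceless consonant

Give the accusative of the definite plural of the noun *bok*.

bokapadubzek

*bok* — final consonant /k/ (non-nasal) → -apa → *bokapa*.
The plural form *bokapa* — final sound /a/ (a vowel) → -dub → *bokapadub*.
The final consonant of the definite form *bokapadub* is /b/, which is voiced, so the accusative suffix is -zek, giving *bokapadubzek*.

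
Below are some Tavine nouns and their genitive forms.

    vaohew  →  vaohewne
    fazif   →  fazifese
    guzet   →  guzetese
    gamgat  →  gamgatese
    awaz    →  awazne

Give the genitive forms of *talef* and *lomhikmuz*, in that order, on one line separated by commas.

The suffix is conditioned by the final consonant: -ese when the stem ends in a voiceless consonant (*fazif*, *guzet*, *gamgat*); -ne when the stem ends in a voiced consonant (*vaohew*, *awaz*).
*talef* — final consonant /f/ (voiceless) → -ese → *talefese*.
Since the final consonant of *lomhikmuz* is /z/ (voiced), it takes -ne, giving *lomhikmuzne*.

talefese, lomhikmuzne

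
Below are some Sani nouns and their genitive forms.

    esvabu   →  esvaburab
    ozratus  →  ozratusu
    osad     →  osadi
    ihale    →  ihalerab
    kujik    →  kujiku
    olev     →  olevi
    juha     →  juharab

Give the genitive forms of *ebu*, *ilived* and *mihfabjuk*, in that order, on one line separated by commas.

The suffix is conditioned by the final sound: -u when the stem ends in a voiceless consonant (*ozratus*, *kujik*); -i when the stem ends in a voiced consonant (*osad*, *olev*); -rab when the stem ends in a vowel (*esvabu*, *ihale*, *juha*).
The final sound of *ebu* is /u/, which is a vowel, so the suffix is -rab, giving *eburab*.
The final sound of *ilived* is /d/, which is a voiced consonant, so the suffix is -i, giving *ilivedi*.
*mihfabjuk* — final sound /k/ (a voiceless consonant) → -u → *mihfabjuku*.

eburab, ilivedi, mihfabjuku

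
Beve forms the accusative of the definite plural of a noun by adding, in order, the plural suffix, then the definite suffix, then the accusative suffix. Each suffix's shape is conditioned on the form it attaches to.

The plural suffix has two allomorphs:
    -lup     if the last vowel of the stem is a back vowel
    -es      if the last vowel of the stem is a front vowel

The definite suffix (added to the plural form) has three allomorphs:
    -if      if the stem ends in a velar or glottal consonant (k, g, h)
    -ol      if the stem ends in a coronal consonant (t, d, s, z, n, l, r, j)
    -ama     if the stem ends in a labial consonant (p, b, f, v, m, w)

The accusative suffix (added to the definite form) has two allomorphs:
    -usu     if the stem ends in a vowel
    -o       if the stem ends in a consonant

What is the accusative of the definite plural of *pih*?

Since the last vowel of *pih* is /i/ (a front vowel), it takes -es, giving *pihes*.
The plural form *pihes*: final consonant = /s/, coronal → -ol → *pihesol*.
The final sound of the definite form *pihesol* is /l/, which is a consonant, so the accusative suffix is -o, giving *pihesolo*.

pihesolo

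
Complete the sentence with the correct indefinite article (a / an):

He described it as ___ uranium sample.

The indefinite article is chosen by the initial *sound* of the following word, not its spelling.
*uranium* begins with the sound /jʊ/ (u pronounced /jʊ/) — a consonant sound.
So the article is *a*: He described it as a uranium sample.

a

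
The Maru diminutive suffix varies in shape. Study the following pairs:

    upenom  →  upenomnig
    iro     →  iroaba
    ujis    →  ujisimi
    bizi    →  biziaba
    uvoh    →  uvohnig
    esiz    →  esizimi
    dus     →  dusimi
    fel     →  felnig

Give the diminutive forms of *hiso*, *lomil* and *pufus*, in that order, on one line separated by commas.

The suffix is conditioned by the final sound: -imi when the stem ends in a sibilant (*ujis*, *esiz*, *dus*); -nig when the stem ends in a non-sibilant consonant (*upenom*, *uvoh*, *fel*); -aba when the stem ends in a vowel (*iro*, *bizi*).
The final sound of *hiso* is /o/, which is a vowel, so the suffix is -aba, giving *hisoaba*.
*lomil* — final sound /l/ (a non-sibilant consonant) → -nig → *lomilnig*.
Since the final sound of *pufus* is /s/ (a sibilant), it takes -imi, giving *pufusimi*.

hisoaba, lomilnig, pufusimi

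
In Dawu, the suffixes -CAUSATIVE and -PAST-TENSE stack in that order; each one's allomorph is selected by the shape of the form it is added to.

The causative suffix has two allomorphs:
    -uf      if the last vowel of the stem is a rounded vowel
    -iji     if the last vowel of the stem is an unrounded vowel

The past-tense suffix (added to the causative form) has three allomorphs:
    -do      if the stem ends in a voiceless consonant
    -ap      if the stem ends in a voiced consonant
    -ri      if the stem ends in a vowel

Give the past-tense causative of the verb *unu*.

The last vowel of *unu* is /u/, which is a rounded vowel, so the causative suffix is -uf, giving *unuuf*.
Since the final sound of the causative form *unuuf* is /f/ (a voiceless consonant), it takes -do, giving *unuufdo*.

unuufdo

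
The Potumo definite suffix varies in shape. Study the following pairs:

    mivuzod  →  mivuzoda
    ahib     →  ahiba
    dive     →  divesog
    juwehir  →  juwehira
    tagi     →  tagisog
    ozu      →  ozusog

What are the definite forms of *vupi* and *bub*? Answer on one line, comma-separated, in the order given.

vupisog, buba

The suffix is conditioned by the final sound: -a when the stem ends in a consonant (*mivuzod*, *ahib*, *juwehir*); -sog when the stem ends in a vowel (*dive*, *tagi*, *ozu*).
*vupi*: final sound = /i/, a vowel → -sog → *vupisog*.
The final sound of *bub* is /b/, which is a consonant, so the suffix is -a, giving *buba*.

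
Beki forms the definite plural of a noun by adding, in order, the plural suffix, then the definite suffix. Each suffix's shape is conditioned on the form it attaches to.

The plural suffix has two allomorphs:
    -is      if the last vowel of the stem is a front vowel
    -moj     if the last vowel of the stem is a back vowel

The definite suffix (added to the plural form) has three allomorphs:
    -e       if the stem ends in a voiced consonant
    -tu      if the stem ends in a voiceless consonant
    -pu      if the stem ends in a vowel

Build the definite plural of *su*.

The last vowel of *su* is /u/, which is a back vowel, so the plural suffix is -moj, giving *sumoj*.
The plural form *sumoj* — final sound /j/ (a voiced consonant) → -e → *sumoje*.

sumoje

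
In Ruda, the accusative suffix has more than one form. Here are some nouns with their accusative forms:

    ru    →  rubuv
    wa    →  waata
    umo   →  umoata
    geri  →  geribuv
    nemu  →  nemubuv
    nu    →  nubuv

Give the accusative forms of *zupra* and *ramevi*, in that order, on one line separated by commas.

Looking at the last vowel of each stem: -buv when the last vowel of the stem is a high vowel (*ru*, *geri*, *nemu*, *nu*); -ata when the last vowel of the stem is a non-high vowel (*wa*, *umo*).
Since the last vowel of *zupra* is /a/ (a non-high vowel), it takes -ata, giving *zupraata*.
*ramevi* — last vowel /i/ (a high vowel) → -buv → *ramevibuv*.

zupraata, ramevibuv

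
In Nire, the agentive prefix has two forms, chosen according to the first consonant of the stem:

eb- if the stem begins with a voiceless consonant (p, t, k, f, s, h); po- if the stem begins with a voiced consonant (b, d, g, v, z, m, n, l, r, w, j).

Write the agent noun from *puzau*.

ebpuzau

*puzau*: first consonant = /p/, voiceless → eb- → *ebpuzau*.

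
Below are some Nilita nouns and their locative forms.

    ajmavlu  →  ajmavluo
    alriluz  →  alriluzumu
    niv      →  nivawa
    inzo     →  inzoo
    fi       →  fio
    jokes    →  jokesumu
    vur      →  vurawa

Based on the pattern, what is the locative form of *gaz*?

The suffix is conditioned by the final sound: -umu when the stem ends in a sibilant (*alriluz*, *jokes*); -awa when the stem ends in a non-sibilant consonant (*niv*, *vur*); -o when the stem ends in a vowel (*ajmavlu*, *inzo*, *fi*).
*gaz* — final sound /z/ (a sibilant) → -umu → *gazumu*.

gazumu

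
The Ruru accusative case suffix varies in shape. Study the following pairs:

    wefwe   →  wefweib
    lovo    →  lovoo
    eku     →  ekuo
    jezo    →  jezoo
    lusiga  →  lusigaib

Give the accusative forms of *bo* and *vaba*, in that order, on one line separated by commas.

boo, vabaib

The pattern is rounding harmony: -o when the last vowel of the stem is a rounded vowel (*lovo*, *eku*, *jezo*); -ib when the last vowel of the stem is an unrounded vowel (*wefwe*, *lusiga*).
Since the last vowel of *bo* is /o/ (a rounded vowel), it takes -o, giving *boo*.
Since the last vowel of *vaba* is /a/ (an unrounded vowel), it takes -ib, giving *vabaib*.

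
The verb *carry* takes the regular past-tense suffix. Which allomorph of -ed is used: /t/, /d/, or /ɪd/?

/d/

The stem *carry* ends in a voiced sound other than /d/.
The -ed suffix is realized as /ɪd/ after /t, d/; as /t/ after other voiceless consonants; and as /d/ after other voiced sounds.
So -ed on *carry* is pronounced /d/.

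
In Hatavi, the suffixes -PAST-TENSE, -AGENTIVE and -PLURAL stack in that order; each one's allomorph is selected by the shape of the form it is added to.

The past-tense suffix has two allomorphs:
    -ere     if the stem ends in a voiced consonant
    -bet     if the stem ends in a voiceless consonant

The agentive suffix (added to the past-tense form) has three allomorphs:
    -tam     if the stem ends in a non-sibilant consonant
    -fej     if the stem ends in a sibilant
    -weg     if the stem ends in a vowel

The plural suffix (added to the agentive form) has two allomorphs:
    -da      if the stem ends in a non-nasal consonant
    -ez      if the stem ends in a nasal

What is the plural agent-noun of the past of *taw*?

*taw* — final consonant /w/ (voiced) → -ere → *tawere*.
The past-tense form *tawere*: final sound = /e/, a vowel → -weg → *tawereweg*.
Since the final consonant of the agentive form *tawereweg* is /g/ (non-nasal), it takes -da, giving *tawerewegda*.

tawerewegda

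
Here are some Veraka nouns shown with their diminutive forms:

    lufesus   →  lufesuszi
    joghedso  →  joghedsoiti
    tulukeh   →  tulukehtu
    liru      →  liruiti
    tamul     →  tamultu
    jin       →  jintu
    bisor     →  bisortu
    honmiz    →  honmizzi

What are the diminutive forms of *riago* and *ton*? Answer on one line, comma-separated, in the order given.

riagoiti, tontu

The alternation tracks the final sound of the stem — -zi when the stem ends in a sibilant (*lufesus*, *honmiz*); -tu when the stem ends in a non-sibilant consonant (*tulukeh*, *tamul*, *jin*, *bisor*); -iti when the stem ends in a vowel (*joghedso*, *liru*).
*riago* — final sound /o/ (a vowel) → -iti → *riagoiti*.
*ton* — final sound /n/ (a non-sibilant consonant) → -tu → *tontu*.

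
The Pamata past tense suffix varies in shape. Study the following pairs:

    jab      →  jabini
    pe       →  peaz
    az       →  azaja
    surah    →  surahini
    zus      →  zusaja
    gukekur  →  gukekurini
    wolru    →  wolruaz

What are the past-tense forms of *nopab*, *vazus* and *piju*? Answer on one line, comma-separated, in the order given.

nopabini, vazusaja, pijuaz

The suffix is conditioned by the final sound: -aja when the stem ends in a sibilant (*az*, *zus*); -ini when the stem ends in a non-sibilant consonant (*jab*, *surah*, *gukekur*); -az when the stem ends in a vowel (*pe*, *wolru*).
*nopab* — final sound /b/ (a non-sibilant consonant) → -ini → *nopabini*.
*vazus* — final sound /s/ (a sibilant) → -aja → *vazusaja*.
*piju*: final sound = /u/, a vowel → -az → *pijuaz*.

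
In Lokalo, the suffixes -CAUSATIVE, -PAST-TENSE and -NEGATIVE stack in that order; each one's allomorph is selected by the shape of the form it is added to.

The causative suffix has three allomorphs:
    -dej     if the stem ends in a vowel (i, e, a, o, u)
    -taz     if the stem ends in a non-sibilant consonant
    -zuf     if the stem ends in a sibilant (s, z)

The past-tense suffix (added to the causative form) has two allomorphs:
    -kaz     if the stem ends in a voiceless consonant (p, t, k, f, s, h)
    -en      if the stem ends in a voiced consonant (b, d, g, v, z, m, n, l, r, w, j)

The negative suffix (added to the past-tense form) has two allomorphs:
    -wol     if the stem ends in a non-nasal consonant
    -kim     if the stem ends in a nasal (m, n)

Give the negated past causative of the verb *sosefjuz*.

sosefjuzzufkazwol

*sosefjuz* — final sound /z/ (a sibilant) → -zuf → *sosefjuzzuf*.
The causative form *sosefjuzzuf*: final consonant = /f/, voiceless → -kaz → *sosefjuzzufkaz*.
The past-tense form *sosefjuzzufkaz*: final consonant = /z/, non-nasal → -wol → *sosefjuzzufkazwol*.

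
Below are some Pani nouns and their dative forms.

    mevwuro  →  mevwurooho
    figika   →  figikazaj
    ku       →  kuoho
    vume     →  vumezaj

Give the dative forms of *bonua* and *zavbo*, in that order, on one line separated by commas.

bonuazaj, zavbooho

Looking at the last vowel of each stem: -oho when the last vowel of the stem is a rounded vowel (*mevwuro*, *ku*); -zaj when the last vowel of the stem is an unrounded vowel (*figika*, *vume*).
Since the last vowel of *bonua* is /a/ (an unrounded vowel), it takes -zaj, giving *bonuazaj*.
Since the last vowel of *zavbo* is /o/ (a rounded vowel), it takes -oho, giving *zavbooho*.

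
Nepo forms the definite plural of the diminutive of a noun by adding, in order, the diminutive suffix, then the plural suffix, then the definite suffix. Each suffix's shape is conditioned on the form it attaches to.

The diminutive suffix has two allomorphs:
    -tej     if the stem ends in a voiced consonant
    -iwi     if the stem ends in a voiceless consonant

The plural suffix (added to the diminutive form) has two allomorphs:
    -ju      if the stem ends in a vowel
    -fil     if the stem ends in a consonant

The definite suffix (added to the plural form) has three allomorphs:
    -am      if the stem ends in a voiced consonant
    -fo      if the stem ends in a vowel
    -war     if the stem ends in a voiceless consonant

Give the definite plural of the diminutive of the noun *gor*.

The final consonant of *gor* is /r/, which is voiced, so the diminutive suffix is -tej, giving *gortej*.
The final sound of the diminutive form *gortej* is /j/, which is a consonant, so the plural suffix is -fil, giving *gortejfil*.
The plural form *gortejfil*: final sound = /l/, a voiced consonant → -am → *gortejfilam*.

gortejfilam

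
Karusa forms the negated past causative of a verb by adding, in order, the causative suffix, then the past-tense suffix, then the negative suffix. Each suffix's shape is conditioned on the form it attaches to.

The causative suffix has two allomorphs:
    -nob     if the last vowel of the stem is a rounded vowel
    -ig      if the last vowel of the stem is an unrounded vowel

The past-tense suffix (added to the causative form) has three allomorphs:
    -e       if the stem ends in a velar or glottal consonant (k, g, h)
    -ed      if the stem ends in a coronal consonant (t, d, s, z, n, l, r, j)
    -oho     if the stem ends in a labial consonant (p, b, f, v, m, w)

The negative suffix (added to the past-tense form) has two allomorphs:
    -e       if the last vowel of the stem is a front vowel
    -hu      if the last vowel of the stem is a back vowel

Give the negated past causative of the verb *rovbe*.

The last vowel of *rovbe* is /e/, which is an unrounded vowel, so the causative suffix is -ig, giving *rovbeig*.
The causative form *rovbeig*: final consonant = /g/, velar/glottal → -e → *rovbeige*.
Since the last vowel of the past-tense form *rovbeige* is /e/ (a front vowel), it takes -e, giving *rovbeigee*.

rovbeigee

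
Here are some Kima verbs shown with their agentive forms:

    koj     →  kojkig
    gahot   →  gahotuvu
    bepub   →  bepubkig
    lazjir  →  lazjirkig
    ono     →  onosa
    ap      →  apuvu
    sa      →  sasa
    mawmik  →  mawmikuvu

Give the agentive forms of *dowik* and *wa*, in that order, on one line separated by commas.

The alternation tracks the final sound of the stem — -uvu when the stem ends in a voiceless consonant (*gahot*, *ap*, *mawmik*); -kig when the stem ends in a voiced consonant (*koj*, *bepub*, *lazjir*); -sa when the stem ends in a vowel (*ono*, *sa*).
*dowik*: final sound = /k/, a voiceless consonant → -uvu → *dowikuvu*.
*wa*: final sound = /a/, a vowel → -sa → *wasa*.

dowikuvu, wasa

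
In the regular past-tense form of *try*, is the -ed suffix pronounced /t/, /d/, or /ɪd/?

The stem *try* ends in a voiced sound other than /d/.
The -ed suffix is realized as /ɪd/ after /t, d/; as /t/ after other voiceless consonants; and as /d/ after other voiced sounds.
So -ed on *try* is pronounced /d/.

/d/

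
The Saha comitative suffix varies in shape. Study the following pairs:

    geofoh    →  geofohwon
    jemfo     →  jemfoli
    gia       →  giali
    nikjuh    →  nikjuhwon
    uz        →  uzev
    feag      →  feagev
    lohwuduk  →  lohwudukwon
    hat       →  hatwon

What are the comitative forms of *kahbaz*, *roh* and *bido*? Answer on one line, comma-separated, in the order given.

The alternation tracks the final sound of the stem — -won when the stem ends in a voiceless consonant (*geofoh*, *nikjuh*, *lohwuduk*, *hat*); -ev when the stem ends in a voiced consonant (*uz*, *feag*); -li when the stem ends in a vowel (*jemfo*, *gia*).
*kahbaz*: final sound = /z/, a voiced consonant → -ev → *kahbazev*.
*roh*: final sound = /h/, a voiceless consonant → -won → *rohwon*.
*bido*: final sound = /o/, a vowel → -li → *bidoli*.

kahbazev, rohwon, bidoli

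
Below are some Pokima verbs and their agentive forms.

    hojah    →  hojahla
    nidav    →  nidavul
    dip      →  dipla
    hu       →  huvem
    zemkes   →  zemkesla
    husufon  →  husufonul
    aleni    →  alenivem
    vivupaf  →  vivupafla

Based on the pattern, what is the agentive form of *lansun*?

The pattern is voicing of the final sound: -la when the stem ends in a voiceless consonant (*hojah*, *dip*, *zemkes*, *vivupaf*); -ul when the stem ends in a voiced consonant (*nidav*, *husufon*); -vem when the stem ends in a vowel (*hu*, *aleni*).
Since the final sound of *lansun* is /n/ (a voiced consonant), it takes -ul, giving *lansunul*.

lansunul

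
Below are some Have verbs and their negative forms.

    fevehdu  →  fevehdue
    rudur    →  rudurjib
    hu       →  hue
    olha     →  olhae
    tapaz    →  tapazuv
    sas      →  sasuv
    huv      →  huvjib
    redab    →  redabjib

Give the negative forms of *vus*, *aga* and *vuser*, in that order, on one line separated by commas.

vusuv, agae, vuserjib

The suffix is conditioned by the final sound: -uv when the stem ends in a sibilant (*tapaz*, *sas*); -jib when the stem ends in a non-sibilant consonant (*rudur*, *huv*, *redab*); -e when the stem ends in a vowel (*fevehdu*, *hu*, *olha*).
The final sound of *vus* is /s/, which is a sibilant, so the suffix is -uv, giving *vusuv*.
The final sound of *aga* is /a/, which is a vowel, so the suffix is -e, giving *agae*.
*vuser* — final sound /r/ (a non-sibilant consonant) → -jib → *vuserjib*.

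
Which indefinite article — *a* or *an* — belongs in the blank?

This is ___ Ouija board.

The indefinite article is chosen by the initial *sound* of the following word, not its spelling.
*Ouija* begins with the sound /wiː/ (pronounced /ˈwiːdʒə/) — a consonant sound.
So the article is *a*: This is a Ouija board.

a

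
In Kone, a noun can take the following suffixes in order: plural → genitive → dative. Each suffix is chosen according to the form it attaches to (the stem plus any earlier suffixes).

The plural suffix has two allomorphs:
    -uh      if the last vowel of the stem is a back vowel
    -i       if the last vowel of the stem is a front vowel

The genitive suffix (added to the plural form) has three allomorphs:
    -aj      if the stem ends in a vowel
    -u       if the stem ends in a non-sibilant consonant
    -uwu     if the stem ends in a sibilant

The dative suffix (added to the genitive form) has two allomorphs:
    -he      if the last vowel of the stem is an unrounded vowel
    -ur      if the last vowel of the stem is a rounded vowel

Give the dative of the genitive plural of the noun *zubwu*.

zubwuuhuur

The last vowel of *zubwu* is /u/, which is a back vowel, so the plural suffix is -uh, giving *zubwuuh*.
The plural form *zubwuuh*: final sound = /h/, a non-sibilant consonant → -u → *zubwuuhu*.
The last vowel of the genitive form *zubwuuhu* is /u/, which is a rounded vowel, so the dative suffix is -ur, giving *zubwuuhuur*.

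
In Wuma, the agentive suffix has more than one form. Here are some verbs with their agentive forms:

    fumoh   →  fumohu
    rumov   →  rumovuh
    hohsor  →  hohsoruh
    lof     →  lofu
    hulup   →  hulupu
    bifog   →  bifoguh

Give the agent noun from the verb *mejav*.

The suffix is conditioned by the final consonant: -u when the stem ends in a voiceless consonant (*fumoh*, *lof*, *hulup*); -uh when the stem ends in a voiced consonant (*rumov*, *hohsor*, *bifog*).
The final consonant of *mejav* is /v/, which is voiced, so the suffix is -uh, giving *mejavuh*.

mejavuh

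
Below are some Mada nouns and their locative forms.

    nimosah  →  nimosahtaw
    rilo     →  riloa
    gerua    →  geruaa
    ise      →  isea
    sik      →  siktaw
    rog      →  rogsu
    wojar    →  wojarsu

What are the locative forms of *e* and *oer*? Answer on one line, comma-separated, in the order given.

The alternation tracks the final sound of the stem — -taw when the stem ends in a voiceless consonant (*nimosah*, *sik*); -su when the stem ends in a voiced consonant (*rog*, *wojar*); -a when the stem ends in a vowel (*rilo*, *gerua*, *ise*).
Since the final sound of *e* is /e/ (a vowel), it takes -a, giving *ea*.
*oer* — final sound /r/ (a voiced consonant) → -su → *oersu*.

ea, oersu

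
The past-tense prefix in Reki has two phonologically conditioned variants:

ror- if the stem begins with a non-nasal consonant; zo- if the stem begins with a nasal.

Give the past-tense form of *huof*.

rorhuof

The first consonant of *huof* is /h/, which is non-nasal, so the prefix is ror-, giving *rorhuof*.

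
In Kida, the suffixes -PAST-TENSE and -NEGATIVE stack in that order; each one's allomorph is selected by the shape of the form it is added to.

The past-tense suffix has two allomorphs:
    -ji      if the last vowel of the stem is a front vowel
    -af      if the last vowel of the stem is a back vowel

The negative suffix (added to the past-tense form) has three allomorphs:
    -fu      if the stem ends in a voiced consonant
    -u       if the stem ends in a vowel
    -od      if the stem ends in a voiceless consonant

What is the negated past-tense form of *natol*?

natolafod

*natol*: last vowel = /o/, a back vowel → -af → *natolaf*.
The past-tense form *natolaf* — final sound /f/ (a voiceless consonant) → -od → *natolafod*.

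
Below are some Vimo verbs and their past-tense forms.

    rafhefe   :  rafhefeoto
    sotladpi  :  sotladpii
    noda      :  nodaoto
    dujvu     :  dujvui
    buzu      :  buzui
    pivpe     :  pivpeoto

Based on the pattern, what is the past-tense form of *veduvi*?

The alternation tracks the last vowel of the stem — -i when the last vowel of the stem is a high vowel (*sotladpi*, *dujvu*, *buzu*); -oto when the last vowel of the stem is a non-high vowel (*rafhefe*, *noda*, *pivpe*).
*veduvi*: last vowel = /i/, a high vowel → -i → *veduvii*.

veduvii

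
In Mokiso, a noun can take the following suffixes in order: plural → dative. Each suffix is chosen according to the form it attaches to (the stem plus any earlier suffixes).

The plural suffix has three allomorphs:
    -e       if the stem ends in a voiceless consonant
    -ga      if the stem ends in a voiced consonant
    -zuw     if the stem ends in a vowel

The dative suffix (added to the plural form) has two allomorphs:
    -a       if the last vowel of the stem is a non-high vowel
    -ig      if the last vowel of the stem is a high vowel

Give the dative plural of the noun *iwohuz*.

iwohuzgaa

*iwohuz*: final sound = /z/, a voiced consonant → -ga → *iwohuzga*.
The plural form *iwohuzga* — last vowel /a/ (a non-high vowel) → -a → *iwohuzgaa*.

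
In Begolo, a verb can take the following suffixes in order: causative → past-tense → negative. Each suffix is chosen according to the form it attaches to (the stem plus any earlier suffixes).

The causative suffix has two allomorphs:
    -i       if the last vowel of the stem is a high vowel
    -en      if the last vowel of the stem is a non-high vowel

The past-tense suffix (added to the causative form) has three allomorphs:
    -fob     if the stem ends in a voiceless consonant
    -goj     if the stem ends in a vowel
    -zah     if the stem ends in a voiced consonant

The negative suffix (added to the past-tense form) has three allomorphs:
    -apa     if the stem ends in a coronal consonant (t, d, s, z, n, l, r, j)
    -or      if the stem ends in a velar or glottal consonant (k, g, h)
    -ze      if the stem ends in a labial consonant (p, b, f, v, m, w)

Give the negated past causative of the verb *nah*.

*nah* — last vowel /a/ (a non-high vowel) → -en → *nahen*.
The final sound of the causative form *nahen* is /n/, which is a voiced consonant, so the past-tense suffix is -zah, giving *nahenzah*.
The final consonant of the past-tense form *nahenzah* is /h/, which is velar/glottal, so the negative suffix is -or, giving *nahenzahor*.

nahenzahor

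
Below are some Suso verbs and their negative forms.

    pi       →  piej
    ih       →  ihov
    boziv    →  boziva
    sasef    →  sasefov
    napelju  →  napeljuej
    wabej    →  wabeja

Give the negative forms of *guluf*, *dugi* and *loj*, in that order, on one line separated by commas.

gulufov, dugiej, loja

The suffix is conditioned by the final sound: -ov when the stem ends in a voiceless consonant (*ih*, *sasef*); -a when the stem ends in a voiced consonant (*boziv*, *wabej*); -ej when the stem ends in a vowel (*pi*, *napelju*).
*guluf* — final sound /f/ (a voiceless consonant) → -ov → *gulufov*.
*dugi*: final sound = /i/, a vowel → -ej → *dugiej*.
*loj*: final sound = /j/, a voiced consonant → -a → *loja*.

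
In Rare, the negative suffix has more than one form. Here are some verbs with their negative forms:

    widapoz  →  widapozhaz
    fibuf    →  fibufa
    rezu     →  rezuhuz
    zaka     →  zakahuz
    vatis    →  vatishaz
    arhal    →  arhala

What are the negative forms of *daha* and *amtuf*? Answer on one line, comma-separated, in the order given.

dahahuz, amtufa

The suffix is conditioned by the final sound: -haz when the stem ends in a sibilant (*widapoz*, *vatis*); -a when the stem ends in a non-sibilant consonant (*fibuf*, *arhal*); -huz when the stem ends in a vowel (*rezu*, *zaka*).
*daha*: final sound = /a/, a vowel → -huz → *dahahuz*.
*amtuf*: final sound = /f/, a non-sibilant consonant → -a → *amtufa*.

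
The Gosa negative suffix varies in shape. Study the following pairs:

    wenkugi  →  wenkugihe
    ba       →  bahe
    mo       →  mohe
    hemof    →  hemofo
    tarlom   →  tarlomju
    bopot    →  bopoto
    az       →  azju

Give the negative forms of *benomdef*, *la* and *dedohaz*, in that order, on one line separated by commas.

Looking at the final sound of each stem: -o when the stem ends in a voiceless consonant (*hemof*, *bopot*); -ju when the stem ends in a voiced consonant (*tarlom*, *az*); -he when the stem ends in a vowel (*wenkugi*, *ba*, *mo*).
*benomdef*: final sound = /f/, a voiceless consonant → -o → *benomdefo*.
The final sound of *la* is /a/, which is a vowel, so the suffix is -he, giving *lahe*.
The final sound of *dedohaz* is /z/, which is a voiced consonant, so the suffix is -ju, giving *dedohazju*.

benomdefo, lahe, dedohazju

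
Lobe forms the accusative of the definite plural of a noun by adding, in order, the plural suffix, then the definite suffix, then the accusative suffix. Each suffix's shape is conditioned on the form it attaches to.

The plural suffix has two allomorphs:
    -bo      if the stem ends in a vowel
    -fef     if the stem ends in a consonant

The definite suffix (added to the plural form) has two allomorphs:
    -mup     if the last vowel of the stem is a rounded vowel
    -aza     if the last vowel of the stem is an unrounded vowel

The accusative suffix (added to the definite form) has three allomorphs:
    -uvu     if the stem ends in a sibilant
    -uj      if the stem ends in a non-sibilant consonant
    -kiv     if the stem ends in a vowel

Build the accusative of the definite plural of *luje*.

The final sound of *luje* is /e/, which is a vowel, so the plural suffix is -bo, giving *lujebo*.
Since the last vowel of the plural form *lujebo* is /o/ (a rounded vowel), it takes -mup, giving *lujebomup*.
The definite form *lujebomup*: final sound = /p/, a non-sibilant consonant → -uj → *lujebomupuj*.

lujebomupuj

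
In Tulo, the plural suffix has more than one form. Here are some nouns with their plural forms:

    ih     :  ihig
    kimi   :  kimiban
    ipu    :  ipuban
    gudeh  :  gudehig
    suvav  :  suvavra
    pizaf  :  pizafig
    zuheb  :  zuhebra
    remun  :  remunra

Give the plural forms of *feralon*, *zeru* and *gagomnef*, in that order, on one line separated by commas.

Looking at the final sound of each stem: -ig when the stem ends in a voiceless consonant (*ih*, *gudeh*, *pizaf*); -ra when the stem ends in a voiced consonant (*suvav*, *zuheb*, *remun*); -ban when the stem ends in a vowel (*kimi*, *ipu*).
*feralon* — final sound /n/ (a voiced consonant) → -ra → *feralonra*.
*zeru*: final sound = /u/, a vowel → -ban → *zeruban*.
*gagomnef*: final sound = /f/, a voiceless consonant → -ig → *gagomnefig*.

feralonra, zeruban, gagomnefig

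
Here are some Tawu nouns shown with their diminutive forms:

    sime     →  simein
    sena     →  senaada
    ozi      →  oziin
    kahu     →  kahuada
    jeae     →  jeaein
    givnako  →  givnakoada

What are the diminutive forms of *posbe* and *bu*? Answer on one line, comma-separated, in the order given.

The pattern is front/back vowel harmony: -in when the last vowel of the stem is a front vowel (*sime*, *ozi*, *jeae*); -ada when the last vowel of the stem is a back vowel (*sena*, *kahu*, *givnako*).
*posbe*: last vowel = /e/, a front vowel → -in → *posbein*.
Since the last vowel of *bu* is /u/ (a back vowel), it takes -ada, giving *buada*.

posbein, buada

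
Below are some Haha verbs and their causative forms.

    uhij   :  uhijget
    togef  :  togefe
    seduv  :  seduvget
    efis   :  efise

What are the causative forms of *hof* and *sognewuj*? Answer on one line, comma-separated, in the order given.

The pattern is voicing of the final consonant: -e when the stem ends in a voiceless consonant (*togef*, *efis*); -get when the stem ends in a voiced consonant (*uhij*, *seduv*).
The final consonant of *hof* is /f/, which is voiceless, so the suffix is -e, giving *hofe*.
Since the final consonant of *sognewuj* is /j/ (voiced), it takes -get, giving *sognewujget*.

hofe, sognewujget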